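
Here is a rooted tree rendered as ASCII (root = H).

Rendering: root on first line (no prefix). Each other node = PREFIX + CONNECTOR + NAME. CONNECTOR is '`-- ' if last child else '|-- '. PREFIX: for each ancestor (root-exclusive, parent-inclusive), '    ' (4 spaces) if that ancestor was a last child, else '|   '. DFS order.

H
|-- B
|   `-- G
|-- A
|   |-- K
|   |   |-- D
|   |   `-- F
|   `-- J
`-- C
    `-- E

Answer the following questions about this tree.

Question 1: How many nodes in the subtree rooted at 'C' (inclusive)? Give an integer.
Subtree rooted at C contains: C, E
Count = 2

Answer: 2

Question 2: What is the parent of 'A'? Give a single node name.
Answer: H

Derivation:
Scan adjacency: A appears as child of H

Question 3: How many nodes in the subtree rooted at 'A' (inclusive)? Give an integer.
Subtree rooted at A contains: A, D, F, J, K
Count = 5

Answer: 5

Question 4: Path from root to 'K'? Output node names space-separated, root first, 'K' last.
Walk down from root: H -> A -> K

Answer: H A K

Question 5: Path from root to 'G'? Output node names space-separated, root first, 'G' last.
Walk down from root: H -> B -> G

Answer: H B G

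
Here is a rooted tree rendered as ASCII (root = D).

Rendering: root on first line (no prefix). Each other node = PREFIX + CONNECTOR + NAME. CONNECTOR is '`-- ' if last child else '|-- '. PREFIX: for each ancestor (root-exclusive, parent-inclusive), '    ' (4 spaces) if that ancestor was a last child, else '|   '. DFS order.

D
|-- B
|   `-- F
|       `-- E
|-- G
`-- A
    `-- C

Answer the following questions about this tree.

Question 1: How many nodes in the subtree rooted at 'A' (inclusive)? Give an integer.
Subtree rooted at A contains: A, C
Count = 2

Answer: 2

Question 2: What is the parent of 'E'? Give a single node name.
Scan adjacency: E appears as child of F

Answer: F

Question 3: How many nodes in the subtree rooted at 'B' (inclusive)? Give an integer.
Answer: 3

Derivation:
Subtree rooted at B contains: B, E, F
Count = 3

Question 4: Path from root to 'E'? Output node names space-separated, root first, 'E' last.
Walk down from root: D -> B -> F -> E

Answer: D B F E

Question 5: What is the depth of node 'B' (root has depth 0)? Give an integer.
Path from root to B: D -> B
Depth = number of edges = 1

Answer: 1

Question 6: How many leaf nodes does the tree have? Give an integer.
Answer: 3

Derivation:
Leaves (nodes with no children): C, E, G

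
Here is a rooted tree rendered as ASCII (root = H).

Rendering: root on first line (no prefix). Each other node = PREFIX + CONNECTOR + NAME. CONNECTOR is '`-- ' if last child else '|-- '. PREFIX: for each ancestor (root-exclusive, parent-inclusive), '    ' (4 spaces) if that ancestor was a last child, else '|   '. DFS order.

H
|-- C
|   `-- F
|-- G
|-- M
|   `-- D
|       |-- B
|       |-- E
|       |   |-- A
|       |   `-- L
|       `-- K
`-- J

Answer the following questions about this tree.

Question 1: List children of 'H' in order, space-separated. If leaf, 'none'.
Node H's children (from adjacency): C, G, M, J

Answer: C G M J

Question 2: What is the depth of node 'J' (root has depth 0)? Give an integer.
Answer: 1

Derivation:
Path from root to J: H -> J
Depth = number of edges = 1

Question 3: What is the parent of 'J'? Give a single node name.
Scan adjacency: J appears as child of H

Answer: H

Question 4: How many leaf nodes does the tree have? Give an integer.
Leaves (nodes with no children): A, B, F, G, J, K, L

Answer: 7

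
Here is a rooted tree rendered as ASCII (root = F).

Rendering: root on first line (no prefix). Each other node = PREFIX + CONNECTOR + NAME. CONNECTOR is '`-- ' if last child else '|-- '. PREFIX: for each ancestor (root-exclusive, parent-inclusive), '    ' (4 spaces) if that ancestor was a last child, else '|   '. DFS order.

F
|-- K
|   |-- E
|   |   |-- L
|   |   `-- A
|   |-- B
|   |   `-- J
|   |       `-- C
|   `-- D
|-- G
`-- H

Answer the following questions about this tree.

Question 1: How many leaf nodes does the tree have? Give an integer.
Answer: 6

Derivation:
Leaves (nodes with no children): A, C, D, G, H, L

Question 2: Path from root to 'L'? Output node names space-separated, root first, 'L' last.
Answer: F K E L

Derivation:
Walk down from root: F -> K -> E -> L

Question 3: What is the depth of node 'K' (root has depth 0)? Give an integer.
Answer: 1

Derivation:
Path from root to K: F -> K
Depth = number of edges = 1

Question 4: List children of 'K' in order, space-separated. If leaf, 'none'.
Answer: E B D

Derivation:
Node K's children (from adjacency): E, B, D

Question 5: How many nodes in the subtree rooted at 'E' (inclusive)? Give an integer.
Answer: 3

Derivation:
Subtree rooted at E contains: A, E, L
Count = 3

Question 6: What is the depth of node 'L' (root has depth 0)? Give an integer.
Path from root to L: F -> K -> E -> L
Depth = number of edges = 3

Answer: 3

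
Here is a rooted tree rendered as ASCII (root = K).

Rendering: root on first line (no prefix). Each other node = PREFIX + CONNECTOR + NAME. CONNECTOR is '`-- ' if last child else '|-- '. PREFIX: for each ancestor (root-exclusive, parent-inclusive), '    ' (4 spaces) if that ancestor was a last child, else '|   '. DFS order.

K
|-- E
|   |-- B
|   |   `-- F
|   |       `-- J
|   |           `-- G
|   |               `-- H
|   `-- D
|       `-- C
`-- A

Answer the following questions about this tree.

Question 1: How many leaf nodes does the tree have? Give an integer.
Leaves (nodes with no children): A, C, H

Answer: 3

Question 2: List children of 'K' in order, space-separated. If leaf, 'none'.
Node K's children (from adjacency): E, A

Answer: E A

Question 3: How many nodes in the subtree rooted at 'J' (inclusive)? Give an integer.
Answer: 3

Derivation:
Subtree rooted at J contains: G, H, J
Count = 3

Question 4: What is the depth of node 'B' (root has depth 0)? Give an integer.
Path from root to B: K -> E -> B
Depth = number of edges = 2

Answer: 2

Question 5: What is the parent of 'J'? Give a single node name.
Scan adjacency: J appears as child of F

Answer: F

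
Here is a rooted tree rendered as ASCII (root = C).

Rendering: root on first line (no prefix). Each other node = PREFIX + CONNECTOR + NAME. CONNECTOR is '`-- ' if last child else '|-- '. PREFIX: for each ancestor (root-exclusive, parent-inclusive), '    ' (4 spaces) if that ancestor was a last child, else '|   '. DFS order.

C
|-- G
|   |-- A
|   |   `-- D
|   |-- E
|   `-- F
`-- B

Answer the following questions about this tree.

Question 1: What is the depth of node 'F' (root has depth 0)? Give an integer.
Answer: 2

Derivation:
Path from root to F: C -> G -> F
Depth = number of edges = 2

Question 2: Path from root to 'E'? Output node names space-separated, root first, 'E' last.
Answer: C G E

Derivation:
Walk down from root: C -> G -> E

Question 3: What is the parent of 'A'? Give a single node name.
Answer: G

Derivation:
Scan adjacency: A appears as child of G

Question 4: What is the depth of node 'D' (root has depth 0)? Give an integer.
Answer: 3

Derivation:
Path from root to D: C -> G -> A -> D
Depth = number of edges = 3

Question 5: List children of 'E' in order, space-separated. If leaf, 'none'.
Answer: none

Derivation:
Node E's children (from adjacency): (leaf)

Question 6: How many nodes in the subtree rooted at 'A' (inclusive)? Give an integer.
Answer: 2

Derivation:
Subtree rooted at A contains: A, D
Count = 2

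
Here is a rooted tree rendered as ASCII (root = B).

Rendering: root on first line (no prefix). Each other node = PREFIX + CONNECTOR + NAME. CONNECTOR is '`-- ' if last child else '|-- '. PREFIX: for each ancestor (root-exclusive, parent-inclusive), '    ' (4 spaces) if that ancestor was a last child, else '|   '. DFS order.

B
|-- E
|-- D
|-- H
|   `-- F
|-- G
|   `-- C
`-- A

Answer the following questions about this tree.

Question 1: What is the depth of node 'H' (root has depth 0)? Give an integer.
Path from root to H: B -> H
Depth = number of edges = 1

Answer: 1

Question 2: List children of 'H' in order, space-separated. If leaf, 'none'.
Node H's children (from adjacency): F

Answer: F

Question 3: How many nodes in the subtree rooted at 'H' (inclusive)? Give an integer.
Answer: 2

Derivation:
Subtree rooted at H contains: F, H
Count = 2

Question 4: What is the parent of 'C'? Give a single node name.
Answer: G

Derivation:
Scan adjacency: C appears as child of G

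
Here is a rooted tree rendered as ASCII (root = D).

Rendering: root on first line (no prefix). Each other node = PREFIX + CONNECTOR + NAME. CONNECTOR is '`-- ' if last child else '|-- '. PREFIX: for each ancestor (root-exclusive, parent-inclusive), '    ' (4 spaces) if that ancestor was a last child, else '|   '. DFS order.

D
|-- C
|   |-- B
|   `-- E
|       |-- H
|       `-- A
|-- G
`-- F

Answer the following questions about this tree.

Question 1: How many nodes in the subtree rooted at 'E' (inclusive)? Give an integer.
Answer: 3

Derivation:
Subtree rooted at E contains: A, E, H
Count = 3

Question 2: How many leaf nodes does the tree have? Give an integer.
Answer: 5

Derivation:
Leaves (nodes with no children): A, B, F, G, H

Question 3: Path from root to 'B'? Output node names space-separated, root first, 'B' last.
Answer: D C B

Derivation:
Walk down from root: D -> C -> B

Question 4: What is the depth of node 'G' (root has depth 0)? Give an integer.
Answer: 1

Derivation:
Path from root to G: D -> G
Depth = number of edges = 1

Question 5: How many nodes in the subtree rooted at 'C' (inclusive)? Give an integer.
Subtree rooted at C contains: A, B, C, E, H
Count = 5

Answer: 5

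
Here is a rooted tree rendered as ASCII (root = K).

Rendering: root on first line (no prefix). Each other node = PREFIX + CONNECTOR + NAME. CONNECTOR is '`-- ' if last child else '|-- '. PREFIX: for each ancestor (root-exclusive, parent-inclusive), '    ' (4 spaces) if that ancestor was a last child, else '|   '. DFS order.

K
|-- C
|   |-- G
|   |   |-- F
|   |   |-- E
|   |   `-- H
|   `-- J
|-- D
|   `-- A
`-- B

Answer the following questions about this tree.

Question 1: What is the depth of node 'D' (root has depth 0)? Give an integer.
Path from root to D: K -> D
Depth = number of edges = 1

Answer: 1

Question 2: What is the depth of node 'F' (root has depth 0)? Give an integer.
Answer: 3

Derivation:
Path from root to F: K -> C -> G -> F
Depth = number of edges = 3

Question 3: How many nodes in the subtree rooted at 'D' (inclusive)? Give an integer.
Answer: 2

Derivation:
Subtree rooted at D contains: A, D
Count = 2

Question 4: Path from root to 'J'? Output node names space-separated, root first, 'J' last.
Answer: K C J

Derivation:
Walk down from root: K -> C -> J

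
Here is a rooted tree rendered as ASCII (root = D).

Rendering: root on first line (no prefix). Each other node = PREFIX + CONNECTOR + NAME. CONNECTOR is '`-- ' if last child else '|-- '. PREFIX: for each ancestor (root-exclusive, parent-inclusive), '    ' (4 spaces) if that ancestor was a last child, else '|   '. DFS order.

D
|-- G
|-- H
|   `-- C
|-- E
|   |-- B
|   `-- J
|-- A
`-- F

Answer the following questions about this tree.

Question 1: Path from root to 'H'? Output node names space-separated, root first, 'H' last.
Walk down from root: D -> H

Answer: D H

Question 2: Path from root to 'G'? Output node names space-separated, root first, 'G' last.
Walk down from root: D -> G

Answer: D G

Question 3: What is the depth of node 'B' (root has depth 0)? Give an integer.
Answer: 2

Derivation:
Path from root to B: D -> E -> B
Depth = number of edges = 2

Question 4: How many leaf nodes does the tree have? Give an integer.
Leaves (nodes with no children): A, B, C, F, G, J

Answer: 6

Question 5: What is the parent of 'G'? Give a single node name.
Scan adjacency: G appears as child of D

Answer: D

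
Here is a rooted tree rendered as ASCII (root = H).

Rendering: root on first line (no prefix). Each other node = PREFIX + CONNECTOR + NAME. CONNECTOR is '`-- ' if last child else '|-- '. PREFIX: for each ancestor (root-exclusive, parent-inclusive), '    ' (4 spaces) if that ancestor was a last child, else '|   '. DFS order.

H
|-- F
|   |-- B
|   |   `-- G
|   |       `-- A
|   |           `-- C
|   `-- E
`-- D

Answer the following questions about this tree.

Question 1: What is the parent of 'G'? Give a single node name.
Scan adjacency: G appears as child of B

Answer: B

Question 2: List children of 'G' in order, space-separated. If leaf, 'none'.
Answer: A

Derivation:
Node G's children (from adjacency): A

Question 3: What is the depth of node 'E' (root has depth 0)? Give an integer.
Path from root to E: H -> F -> E
Depth = number of edges = 2

Answer: 2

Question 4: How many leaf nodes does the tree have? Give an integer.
Leaves (nodes with no children): C, D, E

Answer: 3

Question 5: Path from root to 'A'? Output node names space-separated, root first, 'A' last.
Answer: H F B G A

Derivation:
Walk down from root: H -> F -> B -> G -> A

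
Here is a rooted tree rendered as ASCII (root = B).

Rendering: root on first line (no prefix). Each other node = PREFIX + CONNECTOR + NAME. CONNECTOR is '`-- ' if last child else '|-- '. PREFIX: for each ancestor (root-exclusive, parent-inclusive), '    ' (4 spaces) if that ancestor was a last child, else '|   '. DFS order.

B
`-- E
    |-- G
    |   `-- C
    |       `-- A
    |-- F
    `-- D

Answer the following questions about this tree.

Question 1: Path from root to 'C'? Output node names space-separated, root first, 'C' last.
Walk down from root: B -> E -> G -> C

Answer: B E G C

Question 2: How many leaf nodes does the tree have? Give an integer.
Answer: 3

Derivation:
Leaves (nodes with no children): A, D, F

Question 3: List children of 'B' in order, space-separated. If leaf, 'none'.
Node B's children (from adjacency): E

Answer: E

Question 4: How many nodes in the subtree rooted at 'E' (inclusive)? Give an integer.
Answer: 6

Derivation:
Subtree rooted at E contains: A, C, D, E, F, G
Count = 6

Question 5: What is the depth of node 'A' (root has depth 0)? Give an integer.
Path from root to A: B -> E -> G -> C -> A
Depth = number of edges = 4

Answer: 4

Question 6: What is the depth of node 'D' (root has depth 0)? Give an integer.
Path from root to D: B -> E -> D
Depth = number of edges = 2

Answer: 2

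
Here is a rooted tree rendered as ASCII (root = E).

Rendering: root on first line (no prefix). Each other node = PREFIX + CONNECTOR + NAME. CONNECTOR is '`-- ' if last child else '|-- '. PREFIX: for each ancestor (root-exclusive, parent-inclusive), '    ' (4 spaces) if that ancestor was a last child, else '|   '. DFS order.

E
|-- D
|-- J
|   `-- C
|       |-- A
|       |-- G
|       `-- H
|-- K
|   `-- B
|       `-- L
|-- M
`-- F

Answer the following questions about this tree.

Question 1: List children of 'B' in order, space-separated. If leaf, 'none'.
Node B's children (from adjacency): L

Answer: L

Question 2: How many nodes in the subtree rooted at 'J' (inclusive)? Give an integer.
Answer: 5

Derivation:
Subtree rooted at J contains: A, C, G, H, J
Count = 5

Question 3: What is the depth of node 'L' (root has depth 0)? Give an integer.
Answer: 3

Derivation:
Path from root to L: E -> K -> B -> L
Depth = number of edges = 3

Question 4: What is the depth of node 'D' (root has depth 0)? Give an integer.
Answer: 1

Derivation:
Path from root to D: E -> D
Depth = number of edges = 1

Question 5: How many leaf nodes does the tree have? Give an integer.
Leaves (nodes with no children): A, D, F, G, H, L, M

Answer: 7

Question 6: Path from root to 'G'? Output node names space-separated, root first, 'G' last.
Answer: E J C G

Derivation:
Walk down from root: E -> J -> C -> G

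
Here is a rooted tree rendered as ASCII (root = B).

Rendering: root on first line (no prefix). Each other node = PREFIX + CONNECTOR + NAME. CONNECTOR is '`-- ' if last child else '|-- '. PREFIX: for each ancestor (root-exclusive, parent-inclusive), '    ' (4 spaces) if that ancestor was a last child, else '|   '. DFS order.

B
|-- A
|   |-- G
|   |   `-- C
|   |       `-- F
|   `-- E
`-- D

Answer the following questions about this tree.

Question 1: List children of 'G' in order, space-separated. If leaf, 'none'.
Answer: C

Derivation:
Node G's children (from adjacency): C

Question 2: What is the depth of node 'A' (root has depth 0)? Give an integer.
Answer: 1

Derivation:
Path from root to A: B -> A
Depth = number of edges = 1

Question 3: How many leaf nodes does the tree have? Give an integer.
Leaves (nodes with no children): D, E, F

Answer: 3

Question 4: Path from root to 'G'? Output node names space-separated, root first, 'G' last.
Answer: B A G

Derivation:
Walk down from root: B -> A -> G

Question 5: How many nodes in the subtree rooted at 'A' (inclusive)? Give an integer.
Answer: 5

Derivation:
Subtree rooted at A contains: A, C, E, F, G
Count = 5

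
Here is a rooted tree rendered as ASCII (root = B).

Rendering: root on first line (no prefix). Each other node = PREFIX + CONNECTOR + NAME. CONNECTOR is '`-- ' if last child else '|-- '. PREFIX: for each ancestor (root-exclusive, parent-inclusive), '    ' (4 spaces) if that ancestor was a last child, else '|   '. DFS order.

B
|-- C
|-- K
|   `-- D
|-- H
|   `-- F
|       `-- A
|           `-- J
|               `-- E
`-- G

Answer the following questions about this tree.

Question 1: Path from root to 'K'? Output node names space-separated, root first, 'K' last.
Answer: B K

Derivation:
Walk down from root: B -> K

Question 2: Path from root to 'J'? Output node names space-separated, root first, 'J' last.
Walk down from root: B -> H -> F -> A -> J

Answer: B H F A J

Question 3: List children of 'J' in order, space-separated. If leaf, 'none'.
Node J's children (from adjacency): E

Answer: E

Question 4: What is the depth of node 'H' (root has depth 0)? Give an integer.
Path from root to H: B -> H
Depth = number of edges = 1

Answer: 1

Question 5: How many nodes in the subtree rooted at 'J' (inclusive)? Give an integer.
Answer: 2

Derivation:
Subtree rooted at J contains: E, J
Count = 2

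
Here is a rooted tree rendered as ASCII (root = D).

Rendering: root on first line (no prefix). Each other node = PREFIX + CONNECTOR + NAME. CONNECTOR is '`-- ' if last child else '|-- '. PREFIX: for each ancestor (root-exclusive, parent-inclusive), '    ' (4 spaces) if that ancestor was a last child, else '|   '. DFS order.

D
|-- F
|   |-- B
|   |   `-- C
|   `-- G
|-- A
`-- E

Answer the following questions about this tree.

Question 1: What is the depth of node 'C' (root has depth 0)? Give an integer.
Path from root to C: D -> F -> B -> C
Depth = number of edges = 3

Answer: 3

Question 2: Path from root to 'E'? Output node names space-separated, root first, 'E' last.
Answer: D E

Derivation:
Walk down from root: D -> E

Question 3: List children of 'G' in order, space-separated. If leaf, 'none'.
Node G's children (from adjacency): (leaf)

Answer: none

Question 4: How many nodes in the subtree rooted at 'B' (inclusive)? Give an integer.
Subtree rooted at B contains: B, C
Count = 2

Answer: 2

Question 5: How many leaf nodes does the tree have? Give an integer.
Answer: 4

Derivation:
Leaves (nodes with no children): A, C, E, G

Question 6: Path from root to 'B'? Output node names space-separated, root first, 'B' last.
Walk down from root: D -> F -> B

Answer: D F B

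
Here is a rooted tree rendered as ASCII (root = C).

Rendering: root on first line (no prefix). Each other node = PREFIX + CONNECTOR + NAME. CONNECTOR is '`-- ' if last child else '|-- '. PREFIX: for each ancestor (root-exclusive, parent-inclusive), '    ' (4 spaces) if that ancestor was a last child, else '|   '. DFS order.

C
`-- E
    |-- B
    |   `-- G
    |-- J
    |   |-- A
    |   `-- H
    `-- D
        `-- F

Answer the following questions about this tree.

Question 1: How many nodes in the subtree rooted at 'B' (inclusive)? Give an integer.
Answer: 2

Derivation:
Subtree rooted at B contains: B, G
Count = 2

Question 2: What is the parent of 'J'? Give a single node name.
Answer: E

Derivation:
Scan adjacency: J appears as child of E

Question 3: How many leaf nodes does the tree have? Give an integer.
Leaves (nodes with no children): A, F, G, H

Answer: 4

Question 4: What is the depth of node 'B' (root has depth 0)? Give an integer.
Path from root to B: C -> E -> B
Depth = number of edges = 2

Answer: 2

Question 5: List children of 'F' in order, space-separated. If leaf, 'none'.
Answer: none

Derivation:
Node F's children (from adjacency): (leaf)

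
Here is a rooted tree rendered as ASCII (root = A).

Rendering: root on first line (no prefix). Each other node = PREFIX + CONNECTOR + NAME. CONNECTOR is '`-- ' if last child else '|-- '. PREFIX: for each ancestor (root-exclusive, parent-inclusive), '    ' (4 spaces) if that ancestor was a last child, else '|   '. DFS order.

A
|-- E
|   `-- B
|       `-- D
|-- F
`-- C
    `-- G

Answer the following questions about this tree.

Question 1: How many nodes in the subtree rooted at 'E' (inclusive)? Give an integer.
Answer: 3

Derivation:
Subtree rooted at E contains: B, D, E
Count = 3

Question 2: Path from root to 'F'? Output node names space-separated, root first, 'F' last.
Answer: A F

Derivation:
Walk down from root: A -> F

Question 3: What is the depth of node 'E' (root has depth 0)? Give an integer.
Answer: 1

Derivation:
Path from root to E: A -> E
Depth = number of edges = 1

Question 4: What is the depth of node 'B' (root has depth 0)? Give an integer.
Answer: 2

Derivation:
Path from root to B: A -> E -> B
Depth = number of edges = 2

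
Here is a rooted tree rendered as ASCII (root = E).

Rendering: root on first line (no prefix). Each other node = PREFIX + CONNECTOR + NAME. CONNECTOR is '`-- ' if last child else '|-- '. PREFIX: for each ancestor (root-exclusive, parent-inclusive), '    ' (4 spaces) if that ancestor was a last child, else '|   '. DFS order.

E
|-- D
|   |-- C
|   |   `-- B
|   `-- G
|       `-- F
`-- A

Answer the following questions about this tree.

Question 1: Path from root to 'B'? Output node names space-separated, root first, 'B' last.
Walk down from root: E -> D -> C -> B

Answer: E D C B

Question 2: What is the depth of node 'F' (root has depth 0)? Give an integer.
Answer: 3

Derivation:
Path from root to F: E -> D -> G -> F
Depth = number of edges = 3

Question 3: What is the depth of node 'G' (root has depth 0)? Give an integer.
Answer: 2

Derivation:
Path from root to G: E -> D -> G
Depth = number of edges = 2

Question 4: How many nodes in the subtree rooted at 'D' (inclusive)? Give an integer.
Answer: 5

Derivation:
Subtree rooted at D contains: B, C, D, F, G
Count = 5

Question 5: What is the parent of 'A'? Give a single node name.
Scan adjacency: A appears as child of E

Answer: E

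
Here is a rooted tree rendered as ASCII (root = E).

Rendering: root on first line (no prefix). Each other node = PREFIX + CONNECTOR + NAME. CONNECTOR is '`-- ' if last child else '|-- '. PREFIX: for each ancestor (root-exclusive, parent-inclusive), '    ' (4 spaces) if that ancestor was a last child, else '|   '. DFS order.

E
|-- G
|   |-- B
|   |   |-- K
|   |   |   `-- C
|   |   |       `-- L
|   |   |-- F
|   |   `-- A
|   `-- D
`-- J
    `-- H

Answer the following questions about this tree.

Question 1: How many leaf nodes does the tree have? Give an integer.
Answer: 5

Derivation:
Leaves (nodes with no children): A, D, F, H, L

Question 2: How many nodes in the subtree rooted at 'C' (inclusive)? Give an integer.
Subtree rooted at C contains: C, L
Count = 2

Answer: 2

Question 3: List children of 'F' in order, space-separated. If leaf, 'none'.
Node F's children (from adjacency): (leaf)

Answer: none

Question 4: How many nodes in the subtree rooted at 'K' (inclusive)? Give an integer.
Subtree rooted at K contains: C, K, L
Count = 3

Answer: 3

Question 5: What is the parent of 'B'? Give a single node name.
Answer: G

Derivation:
Scan adjacency: B appears as child of G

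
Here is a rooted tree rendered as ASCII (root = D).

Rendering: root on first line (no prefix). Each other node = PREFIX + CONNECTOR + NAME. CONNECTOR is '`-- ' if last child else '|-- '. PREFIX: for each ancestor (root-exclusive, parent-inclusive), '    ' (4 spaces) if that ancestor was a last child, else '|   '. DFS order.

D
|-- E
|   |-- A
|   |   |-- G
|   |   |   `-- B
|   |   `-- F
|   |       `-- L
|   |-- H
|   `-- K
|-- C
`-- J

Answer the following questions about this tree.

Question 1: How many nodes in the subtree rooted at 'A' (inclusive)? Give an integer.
Answer: 5

Derivation:
Subtree rooted at A contains: A, B, F, G, L
Count = 5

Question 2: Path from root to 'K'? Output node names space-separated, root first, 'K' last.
Answer: D E K

Derivation:
Walk down from root: D -> E -> K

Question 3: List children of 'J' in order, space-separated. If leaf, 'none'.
Answer: none

Derivation:
Node J's children (from adjacency): (leaf)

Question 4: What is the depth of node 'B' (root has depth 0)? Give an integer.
Answer: 4

Derivation:
Path from root to B: D -> E -> A -> G -> B
Depth = number of edges = 4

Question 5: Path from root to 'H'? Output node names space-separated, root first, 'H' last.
Walk down from root: D -> E -> H

Answer: D E H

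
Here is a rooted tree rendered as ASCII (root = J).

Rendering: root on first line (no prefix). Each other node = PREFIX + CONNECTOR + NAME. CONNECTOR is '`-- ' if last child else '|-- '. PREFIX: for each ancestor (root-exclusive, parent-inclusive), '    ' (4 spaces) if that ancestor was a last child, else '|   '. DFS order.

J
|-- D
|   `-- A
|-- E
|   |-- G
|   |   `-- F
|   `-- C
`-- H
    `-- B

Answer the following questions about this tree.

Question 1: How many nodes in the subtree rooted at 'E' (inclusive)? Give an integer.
Answer: 4

Derivation:
Subtree rooted at E contains: C, E, F, G
Count = 4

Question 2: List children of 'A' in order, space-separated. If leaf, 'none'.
Answer: none

Derivation:
Node A's children (from adjacency): (leaf)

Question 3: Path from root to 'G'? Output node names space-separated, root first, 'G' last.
Answer: J E G

Derivation:
Walk down from root: J -> E -> G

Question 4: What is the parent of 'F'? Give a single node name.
Answer: G

Derivation:
Scan adjacency: F appears as child of G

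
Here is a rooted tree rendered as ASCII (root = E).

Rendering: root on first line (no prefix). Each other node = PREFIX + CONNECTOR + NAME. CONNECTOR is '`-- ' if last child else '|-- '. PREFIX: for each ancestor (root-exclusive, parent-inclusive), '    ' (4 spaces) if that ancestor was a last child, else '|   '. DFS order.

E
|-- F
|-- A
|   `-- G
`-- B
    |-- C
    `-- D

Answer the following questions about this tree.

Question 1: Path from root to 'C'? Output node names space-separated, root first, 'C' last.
Walk down from root: E -> B -> C

Answer: E B C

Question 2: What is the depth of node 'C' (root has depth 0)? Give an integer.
Answer: 2

Derivation:
Path from root to C: E -> B -> C
Depth = number of edges = 2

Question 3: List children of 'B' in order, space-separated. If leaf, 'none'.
Answer: C D

Derivation:
Node B's children (from adjacency): C, D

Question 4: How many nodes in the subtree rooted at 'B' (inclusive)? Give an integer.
Subtree rooted at B contains: B, C, D
Count = 3

Answer: 3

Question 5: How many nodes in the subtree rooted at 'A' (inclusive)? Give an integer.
Subtree rooted at A contains: A, G
Count = 2

Answer: 2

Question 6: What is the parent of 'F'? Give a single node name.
Answer: E

Derivation:
Scan adjacency: F appears as child of E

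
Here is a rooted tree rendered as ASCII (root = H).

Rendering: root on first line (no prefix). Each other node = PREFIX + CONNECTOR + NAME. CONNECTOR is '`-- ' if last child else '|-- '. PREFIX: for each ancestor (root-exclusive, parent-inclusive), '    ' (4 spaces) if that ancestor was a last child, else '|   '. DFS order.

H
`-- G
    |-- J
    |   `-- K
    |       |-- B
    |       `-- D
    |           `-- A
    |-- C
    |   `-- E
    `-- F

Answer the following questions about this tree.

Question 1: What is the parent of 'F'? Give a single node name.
Scan adjacency: F appears as child of G

Answer: G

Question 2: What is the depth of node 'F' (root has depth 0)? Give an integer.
Path from root to F: H -> G -> F
Depth = number of edges = 2

Answer: 2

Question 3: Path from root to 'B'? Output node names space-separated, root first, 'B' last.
Walk down from root: H -> G -> J -> K -> B

Answer: H G J K B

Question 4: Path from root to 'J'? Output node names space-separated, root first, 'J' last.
Answer: H G J

Derivation:
Walk down from root: H -> G -> J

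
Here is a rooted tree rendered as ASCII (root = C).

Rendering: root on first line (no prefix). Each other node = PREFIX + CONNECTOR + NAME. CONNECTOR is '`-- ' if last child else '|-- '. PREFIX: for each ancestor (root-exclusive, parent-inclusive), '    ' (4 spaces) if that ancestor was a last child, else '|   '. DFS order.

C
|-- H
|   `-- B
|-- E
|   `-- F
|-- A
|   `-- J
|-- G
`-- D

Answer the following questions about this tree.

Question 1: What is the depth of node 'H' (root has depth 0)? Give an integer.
Path from root to H: C -> H
Depth = number of edges = 1

Answer: 1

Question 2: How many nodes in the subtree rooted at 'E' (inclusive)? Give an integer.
Answer: 2

Derivation:
Subtree rooted at E contains: E, F
Count = 2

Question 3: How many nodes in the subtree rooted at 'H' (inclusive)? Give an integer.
Answer: 2

Derivation:
Subtree rooted at H contains: B, H
Count = 2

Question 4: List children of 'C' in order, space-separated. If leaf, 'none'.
Node C's children (from adjacency): H, E, A, G, D

Answer: H E A G D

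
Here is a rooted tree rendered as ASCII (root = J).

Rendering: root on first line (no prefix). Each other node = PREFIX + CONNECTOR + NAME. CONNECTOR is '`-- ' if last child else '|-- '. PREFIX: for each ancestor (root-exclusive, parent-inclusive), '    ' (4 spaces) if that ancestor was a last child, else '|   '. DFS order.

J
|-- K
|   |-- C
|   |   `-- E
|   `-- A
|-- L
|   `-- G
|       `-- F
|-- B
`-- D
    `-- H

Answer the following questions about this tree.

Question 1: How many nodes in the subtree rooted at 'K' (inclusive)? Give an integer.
Answer: 4

Derivation:
Subtree rooted at K contains: A, C, E, K
Count = 4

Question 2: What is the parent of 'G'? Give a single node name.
Answer: L

Derivation:
Scan adjacency: G appears as child of L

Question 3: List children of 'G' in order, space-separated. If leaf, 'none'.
Node G's children (from adjacency): F

Answer: F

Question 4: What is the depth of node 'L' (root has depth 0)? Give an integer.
Path from root to L: J -> L
Depth = number of edges = 1

Answer: 1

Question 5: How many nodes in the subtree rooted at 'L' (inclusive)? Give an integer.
Subtree rooted at L contains: F, G, L
Count = 3

Answer: 3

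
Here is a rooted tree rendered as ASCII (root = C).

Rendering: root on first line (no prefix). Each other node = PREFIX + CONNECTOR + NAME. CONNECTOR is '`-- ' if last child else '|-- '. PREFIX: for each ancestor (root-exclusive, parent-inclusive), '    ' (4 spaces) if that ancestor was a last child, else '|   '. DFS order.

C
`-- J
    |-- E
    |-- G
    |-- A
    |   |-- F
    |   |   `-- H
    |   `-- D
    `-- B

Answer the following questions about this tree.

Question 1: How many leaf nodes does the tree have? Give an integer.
Answer: 5

Derivation:
Leaves (nodes with no children): B, D, E, G, H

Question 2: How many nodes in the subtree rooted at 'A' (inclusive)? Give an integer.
Subtree rooted at A contains: A, D, F, H
Count = 4

Answer: 4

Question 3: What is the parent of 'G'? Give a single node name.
Scan adjacency: G appears as child of J

Answer: J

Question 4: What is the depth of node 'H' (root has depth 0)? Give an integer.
Path from root to H: C -> J -> A -> F -> H
Depth = number of edges = 4

Answer: 4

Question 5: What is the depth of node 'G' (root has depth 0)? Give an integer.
Path from root to G: C -> J -> G
Depth = number of edges = 2

Answer: 2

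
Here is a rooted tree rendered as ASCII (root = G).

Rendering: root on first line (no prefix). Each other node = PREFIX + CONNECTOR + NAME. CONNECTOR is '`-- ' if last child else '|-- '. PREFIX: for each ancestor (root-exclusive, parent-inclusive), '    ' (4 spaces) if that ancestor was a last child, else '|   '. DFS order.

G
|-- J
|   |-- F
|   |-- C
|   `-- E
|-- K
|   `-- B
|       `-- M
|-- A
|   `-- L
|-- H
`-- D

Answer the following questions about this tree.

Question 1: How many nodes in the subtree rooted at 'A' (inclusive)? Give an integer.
Subtree rooted at A contains: A, L
Count = 2

Answer: 2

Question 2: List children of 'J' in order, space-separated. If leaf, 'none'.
Answer: F C E

Derivation:
Node J's children (from adjacency): F, C, E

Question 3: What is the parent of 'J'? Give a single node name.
Answer: G

Derivation:
Scan adjacency: J appears as child of G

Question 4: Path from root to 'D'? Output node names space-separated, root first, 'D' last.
Walk down from root: G -> D

Answer: G D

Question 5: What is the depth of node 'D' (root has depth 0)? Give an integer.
Path from root to D: G -> D
Depth = number of edges = 1

Answer: 1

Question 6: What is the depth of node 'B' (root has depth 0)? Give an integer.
Path from root to B: G -> K -> B
Depth = number of edges = 2

Answer: 2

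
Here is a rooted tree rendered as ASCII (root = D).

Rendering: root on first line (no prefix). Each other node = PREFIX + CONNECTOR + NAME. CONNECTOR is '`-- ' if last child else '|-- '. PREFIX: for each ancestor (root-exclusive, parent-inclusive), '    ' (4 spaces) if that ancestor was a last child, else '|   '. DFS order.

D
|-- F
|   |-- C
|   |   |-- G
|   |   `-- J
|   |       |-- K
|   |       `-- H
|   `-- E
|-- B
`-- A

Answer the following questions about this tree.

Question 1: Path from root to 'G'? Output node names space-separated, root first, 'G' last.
Walk down from root: D -> F -> C -> G

Answer: D F C G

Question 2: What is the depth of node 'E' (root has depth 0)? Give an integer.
Path from root to E: D -> F -> E
Depth = number of edges = 2

Answer: 2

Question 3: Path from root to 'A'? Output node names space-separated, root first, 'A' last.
Walk down from root: D -> A

Answer: D A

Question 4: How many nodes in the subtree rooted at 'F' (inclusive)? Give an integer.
Answer: 7

Derivation:
Subtree rooted at F contains: C, E, F, G, H, J, K
Count = 7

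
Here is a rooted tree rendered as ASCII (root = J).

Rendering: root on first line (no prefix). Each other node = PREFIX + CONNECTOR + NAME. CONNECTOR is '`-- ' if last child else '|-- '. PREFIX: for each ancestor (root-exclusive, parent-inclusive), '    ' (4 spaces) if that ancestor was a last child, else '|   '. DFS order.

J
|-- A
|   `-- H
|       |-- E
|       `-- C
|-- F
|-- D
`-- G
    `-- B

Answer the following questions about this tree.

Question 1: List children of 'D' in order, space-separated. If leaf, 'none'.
Node D's children (from adjacency): (leaf)

Answer: none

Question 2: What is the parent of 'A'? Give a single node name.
Scan adjacency: A appears as child of J

Answer: J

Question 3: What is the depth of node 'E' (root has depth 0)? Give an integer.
Path from root to E: J -> A -> H -> E
Depth = number of edges = 3

Answer: 3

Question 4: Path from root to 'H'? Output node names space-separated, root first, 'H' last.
Answer: J A H

Derivation:
Walk down from root: J -> A -> H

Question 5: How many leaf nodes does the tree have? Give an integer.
Leaves (nodes with no children): B, C, D, E, F

Answer: 5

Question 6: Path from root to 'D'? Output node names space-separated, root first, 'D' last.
Answer: J D

Derivation:
Walk down from root: J -> D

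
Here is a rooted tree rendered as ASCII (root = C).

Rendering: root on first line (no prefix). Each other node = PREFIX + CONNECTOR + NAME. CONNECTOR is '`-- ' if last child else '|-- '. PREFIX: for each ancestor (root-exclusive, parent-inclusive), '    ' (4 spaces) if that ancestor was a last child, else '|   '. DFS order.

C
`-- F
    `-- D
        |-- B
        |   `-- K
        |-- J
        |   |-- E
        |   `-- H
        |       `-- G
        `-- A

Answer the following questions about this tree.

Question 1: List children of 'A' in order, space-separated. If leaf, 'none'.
Node A's children (from adjacency): (leaf)

Answer: none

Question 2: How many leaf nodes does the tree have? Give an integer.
Leaves (nodes with no children): A, E, G, K

Answer: 4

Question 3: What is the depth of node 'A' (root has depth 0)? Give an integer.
Answer: 3

Derivation:
Path from root to A: C -> F -> D -> A
Depth = number of edges = 3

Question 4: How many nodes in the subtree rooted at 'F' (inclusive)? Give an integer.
Answer: 9

Derivation:
Subtree rooted at F contains: A, B, D, E, F, G, H, J, K
Count = 9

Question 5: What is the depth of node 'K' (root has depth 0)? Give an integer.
Path from root to K: C -> F -> D -> B -> K
Depth = number of edges = 4

Answer: 4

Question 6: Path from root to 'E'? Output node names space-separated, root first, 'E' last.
Walk down from root: C -> F -> D -> J -> E

Answer: C F D J E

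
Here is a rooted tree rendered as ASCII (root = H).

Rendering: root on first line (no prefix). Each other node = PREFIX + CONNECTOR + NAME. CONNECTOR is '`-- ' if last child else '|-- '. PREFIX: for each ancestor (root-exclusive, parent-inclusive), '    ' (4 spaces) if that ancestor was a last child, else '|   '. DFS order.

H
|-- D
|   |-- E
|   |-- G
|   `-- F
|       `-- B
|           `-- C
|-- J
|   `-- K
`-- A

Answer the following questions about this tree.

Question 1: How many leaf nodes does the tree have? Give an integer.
Leaves (nodes with no children): A, C, E, G, K

Answer: 5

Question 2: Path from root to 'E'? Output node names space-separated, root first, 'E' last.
Answer: H D E

Derivation:
Walk down from root: H -> D -> E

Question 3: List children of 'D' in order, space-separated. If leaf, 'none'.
Answer: E G F

Derivation:
Node D's children (from adjacency): E, G, F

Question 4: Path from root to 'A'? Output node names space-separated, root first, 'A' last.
Answer: H A

Derivation:
Walk down from root: H -> A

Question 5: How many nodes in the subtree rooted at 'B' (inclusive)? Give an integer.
Subtree rooted at B contains: B, C
Count = 2

Answer: 2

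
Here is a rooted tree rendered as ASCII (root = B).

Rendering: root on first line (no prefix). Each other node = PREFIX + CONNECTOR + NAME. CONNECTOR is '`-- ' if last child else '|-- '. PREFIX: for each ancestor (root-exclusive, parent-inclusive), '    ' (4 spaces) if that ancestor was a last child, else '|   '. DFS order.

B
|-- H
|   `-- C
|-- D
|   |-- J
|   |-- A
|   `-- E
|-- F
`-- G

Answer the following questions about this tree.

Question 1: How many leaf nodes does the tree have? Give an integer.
Leaves (nodes with no children): A, C, E, F, G, J

Answer: 6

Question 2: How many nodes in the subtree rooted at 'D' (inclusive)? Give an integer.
Answer: 4

Derivation:
Subtree rooted at D contains: A, D, E, J
Count = 4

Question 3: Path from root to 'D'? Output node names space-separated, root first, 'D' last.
Answer: B D

Derivation:
Walk down from root: B -> D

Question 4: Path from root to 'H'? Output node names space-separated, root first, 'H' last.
Walk down from root: B -> H

Answer: B H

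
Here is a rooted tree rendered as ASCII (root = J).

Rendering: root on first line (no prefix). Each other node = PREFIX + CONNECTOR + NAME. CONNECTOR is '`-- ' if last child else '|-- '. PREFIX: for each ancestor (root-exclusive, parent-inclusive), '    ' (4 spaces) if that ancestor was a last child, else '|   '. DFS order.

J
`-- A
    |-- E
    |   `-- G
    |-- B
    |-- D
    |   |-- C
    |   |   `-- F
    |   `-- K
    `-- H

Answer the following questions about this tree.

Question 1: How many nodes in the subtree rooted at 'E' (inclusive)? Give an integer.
Answer: 2

Derivation:
Subtree rooted at E contains: E, G
Count = 2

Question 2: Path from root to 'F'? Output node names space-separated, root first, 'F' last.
Answer: J A D C F

Derivation:
Walk down from root: J -> A -> D -> C -> F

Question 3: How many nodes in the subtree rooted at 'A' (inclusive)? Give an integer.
Answer: 9

Derivation:
Subtree rooted at A contains: A, B, C, D, E, F, G, H, K
Count = 9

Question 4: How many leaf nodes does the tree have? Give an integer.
Leaves (nodes with no children): B, F, G, H, K

Answer: 5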